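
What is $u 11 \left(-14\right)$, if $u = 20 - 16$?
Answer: $-616$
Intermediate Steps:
$u = 4$ ($u = 20 - 16 = 4$)
$u 11 \left(-14\right) = 4 \cdot 11 \left(-14\right) = 44 \left(-14\right) = -616$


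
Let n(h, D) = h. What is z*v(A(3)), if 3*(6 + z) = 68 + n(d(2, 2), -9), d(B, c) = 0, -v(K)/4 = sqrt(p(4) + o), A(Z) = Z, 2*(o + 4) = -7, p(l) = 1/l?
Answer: -100*I*sqrt(29)/3 ≈ -179.51*I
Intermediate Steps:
o = -15/2 (o = -4 + (1/2)*(-7) = -4 - 7/2 = -15/2 ≈ -7.5000)
v(K) = -2*I*sqrt(29) (v(K) = -4*sqrt(1/4 - 15/2) = -2*I*sqrt(29))
z = 50/3 (z = -6 + (68 + 0)/3 = -6 + (1/3)*68 = -6 + 68/3 = 50/3 ≈ 16.667)
z*v(A(3)) = 50*(-2*I*sqrt(29))/3 = -100*I*sqrt(29)/3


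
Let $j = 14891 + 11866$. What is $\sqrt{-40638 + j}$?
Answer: $i \sqrt{13881} \approx 117.82 i$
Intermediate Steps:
$j = 26757$
$\sqrt{-40638 + j} = \sqrt{-40638 + 26757} = \sqrt{-13881} = i \sqrt{13881}$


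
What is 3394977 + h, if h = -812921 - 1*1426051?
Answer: 1156005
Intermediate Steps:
h = -2238972 (h = -812921 - 1426051 = -2238972)
3394977 + h = 3394977 - 2238972 = 1156005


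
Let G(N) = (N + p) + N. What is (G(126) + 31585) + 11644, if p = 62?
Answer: 43543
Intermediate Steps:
G(N) = 62 + 2*N (G(N) = (N + 62) + N = (62 + N) + N = 62 + 2*N)
(G(126) + 31585) + 11644 = ((62 + 2*126) + 31585) + 11644 = ((62 + 252) + 31585) + 11644 = (314 + 31585) + 11644 = 31899 + 11644 = 43543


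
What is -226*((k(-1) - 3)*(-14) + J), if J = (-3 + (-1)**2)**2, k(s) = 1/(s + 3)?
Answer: -8814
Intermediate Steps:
k(s) = 1/(3 + s)
J = 4 (J = (-3 + 1)**2 = (-2)**2 = 4)
-226*((k(-1) - 3)*(-14) + J) = -226*((1/(3 - 1) - 3)*(-14) + 4) = -226*((1/2 - 3)*(-14) + 4) = -226*(-5/2*(-14) + 4) = -226*(35 + 4) = -226*39 = -8814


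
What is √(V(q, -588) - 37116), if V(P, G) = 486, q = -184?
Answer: 3*I*√4070 ≈ 191.39*I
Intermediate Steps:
√(V(q, -588) - 37116) = √(486 - 37116) = √(-36630) = 3*I*√4070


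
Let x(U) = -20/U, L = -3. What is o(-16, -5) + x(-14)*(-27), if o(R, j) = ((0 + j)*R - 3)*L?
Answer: -1887/7 ≈ -269.57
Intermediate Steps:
o(R, j) = 9 - 3*R*j (o(R, j) = ((0 + j)*R - 3)*(-3) = (j*R - 3)*(-3) = (R*j - 3)*(-3) = (-3 + R*j)*(-3) = 9 - 3*R*j)
o(-16, -5) + x(-14)*(-27) = (9 - 3*(-16)*(-5)) - 20/(-14)*(-27) = (9 - 240) - 20*(-1/14)*(-27) = -231 + (10/7)*(-27) = -231 - 270/7 = -1887/7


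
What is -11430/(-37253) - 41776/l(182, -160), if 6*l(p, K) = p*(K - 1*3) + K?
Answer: 1613099858/185184663 ≈ 8.7108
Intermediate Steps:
l(p, K) = K/6 + p*(-3 + K)/6 (l(p, K) = (p*(K - 1*3) + K)/6 = (p*(K - 3) + K)/6 = (p*(-3 + K) + K)/6 = (K + p*(-3 + K))/6 = K/6 + p*(-3 + K)/6)
-11430/(-37253) - 41776/l(182, -160) = -11430/(-37253) - 41776/(-½*182 + (⅙)*(-160) + (⅙)*(-160)*182) = -11430*(-1/37253) - 41776/(-91 - 80/3 - 14560/3) = 11430/37253 - 41776/(-4971) = 11430/37253 - 41776*(-1/4971) = 11430/37253 + 41776/4971 = 1613099858/185184663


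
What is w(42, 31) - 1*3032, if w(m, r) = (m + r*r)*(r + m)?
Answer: 70187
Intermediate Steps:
w(m, r) = (m + r)*(m + r**2) (w(m, r) = (m + r**2)*(m + r) = (m + r)*(m + r**2))
w(42, 31) - 1*3032 = (42**2 + 31**3 + 42*31 + 42*31**2) - 1*3032 = (1764 + 29791 + 1302 + 42*961) - 3032 = (1764 + 29791 + 1302 + 40362) - 3032 = 73219 - 3032 = 70187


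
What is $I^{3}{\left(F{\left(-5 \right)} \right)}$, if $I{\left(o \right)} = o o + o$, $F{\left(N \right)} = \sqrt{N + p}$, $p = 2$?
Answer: $24 i \sqrt{3} \approx 41.569 i$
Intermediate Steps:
$F{\left(N \right)} = \sqrt{2 + N}$ ($F{\left(N \right)} = \sqrt{N + 2} = \sqrt{2 + N}$)
$I{\left(o \right)} = o + o^{2}$ ($I{\left(o \right)} = o^{2} + o = o + o^{2}$)
$I^{3}{\left(F{\left(-5 \right)} \right)} = \left(\sqrt{2 - 5} \left(1 + \sqrt{2 - 5}\right)\right)^{3} = \left(\sqrt{-3} \left(1 + \sqrt{-3}\right)\right)^{3} = \left(i \sqrt{3} \left(1 + i \sqrt{3}\right)\right)^{3} = - 3 i \sqrt{3} \left(1 + i \sqrt{3}\right)^{3}$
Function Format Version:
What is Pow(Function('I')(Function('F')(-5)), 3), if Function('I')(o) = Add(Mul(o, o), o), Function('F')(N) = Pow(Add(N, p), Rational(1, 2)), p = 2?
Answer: Mul(24, I, Pow(3, Rational(1, 2))) ≈ Mul(41.569, I)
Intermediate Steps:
Function('F')(N) = Pow(Add(2, N), Rational(1, 2)) (Function('F')(N) = Pow(Add(N, 2), Rational(1, 2)) = Pow(Add(2, N), Rational(1, 2)))
Function('I')(o) = Add(o, Pow(o, 2)) (Function('I')(o) = Add(Pow(o, 2), o) = Add(o, Pow(o, 2)))
Pow(Function('I')(Function('F')(-5)), 3) = Pow(Mul(Pow(Add(2, -5), Rational(1, 2)), Add(1, Pow(Add(2, -5), Rational(1, 2)))), 3) = Pow(Mul(Pow(-3, Rational(1, 2)), Add(1, Pow(-3, Rational(1, 2)))), 3) = Pow(Mul(Mul(I, Pow(3, Rational(1, 2))), Add(1, Mul(I, Pow(3, Rational(1, 2))))), 3) = Pow(Mul(I, Pow(3, Rational(1, 2)), Add(1, Mul(I, Pow(3, Rational(1, 2))))), 3) = Mul(-3, I, Pow(3, Rational(1, 2)), Pow(Add(1, Mul(I, Pow(3, Rational(1, 2)))), 3))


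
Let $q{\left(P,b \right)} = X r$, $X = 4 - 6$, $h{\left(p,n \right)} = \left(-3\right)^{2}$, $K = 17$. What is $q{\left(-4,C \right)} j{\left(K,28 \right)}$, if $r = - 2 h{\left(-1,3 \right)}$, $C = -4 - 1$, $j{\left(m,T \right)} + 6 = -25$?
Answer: $-1116$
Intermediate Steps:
$h{\left(p,n \right)} = 9$
$j{\left(m,T \right)} = -31$ ($j{\left(m,T \right)} = -6 - 25 = -31$)
$C = -5$ ($C = -4 - 1 = -5$)
$r = -18$ ($r = \left(-2\right) 9 = -18$)
$X = -2$ ($X = 4 - 6 = -2$)
$q{\left(P,b \right)} = 36$ ($q{\left(P,b \right)} = \left(-2\right) \left(-18\right) = 36$)
$q{\left(-4,C \right)} j{\left(K,28 \right)} = 36 \left(-31\right) = -1116$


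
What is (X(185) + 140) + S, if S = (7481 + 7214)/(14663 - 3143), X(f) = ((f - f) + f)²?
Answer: 79179899/2304 ≈ 34366.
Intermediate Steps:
X(f) = f² (X(f) = (0 + f)² = f²)
S = 2939/2304 (S = 14695/11520 = 14695*(1/11520) = 2939/2304 ≈ 1.2756)
(X(185) + 140) + S = (185² + 140) + 2939/2304 = (34225 + 140) + 2939/2304 = 34365 + 2939/2304 = 79179899/2304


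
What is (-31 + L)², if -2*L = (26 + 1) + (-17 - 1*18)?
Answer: 729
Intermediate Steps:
L = 4 (L = -((26 + 1) + (-17 - 1*18))/2 = -(27 + (-17 - 18))/2 = -(27 - 35)/2 = -½*(-8) = 4)
(-31 + L)² = (-31 + 4)² = (-27)² = 729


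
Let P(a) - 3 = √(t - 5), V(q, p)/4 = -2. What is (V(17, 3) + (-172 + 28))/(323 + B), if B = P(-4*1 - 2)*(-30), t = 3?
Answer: -35416/56089 - 4560*I*√2/56089 ≈ -0.63142 - 0.11497*I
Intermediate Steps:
V(q, p) = -8 (V(q, p) = 4*(-2) = -8)
P(a) = 3 + I*√2 (P(a) = 3 + √(3 - 5) = 3 + √(-2) = 3 + I*√2)
B = -90 - 30*I*√2 (B = (3 + I*√2)*(-30) = -90 - 30*I*√2 ≈ -90.0 - 42.426*I)
(V(17, 3) + (-172 + 28))/(323 + B) = (-8 + (-172 + 28))/(323 + (-90 - 30*I*√2)) = (-8 - 144)/(233 - 30*I*√2) = -152/(233 - 30*I*√2)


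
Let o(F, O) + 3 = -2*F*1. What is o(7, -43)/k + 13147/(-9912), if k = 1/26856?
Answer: -4525356571/9912 ≈ -4.5655e+5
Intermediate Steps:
o(F, O) = -3 - 2*F (o(F, O) = -3 - 2*F*1 = -3 - 2*F)
k = 1/26856 ≈ 3.7236e-5
o(7, -43)/k + 13147/(-9912) = (-3 - 2*7)/(1/26856) + 13147/(-9912) = (-3 - 14)*26856 + 13147*(-1/9912) = -17*26856 - 13147/9912 = -456552 - 13147/9912 = -4525356571/9912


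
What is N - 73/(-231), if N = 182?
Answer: 42115/231 ≈ 182.32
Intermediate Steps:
N - 73/(-231) = 182 - 73/(-231) = 182 - 73*(-1)/231 = 182 - 1*(-73/231) = 182 + 73/231 = 42115/231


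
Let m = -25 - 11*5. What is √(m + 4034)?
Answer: √3954 ≈ 62.881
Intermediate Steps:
m = -80 (m = -25 - 55 = -80)
√(m + 4034) = √(-80 + 4034) = √3954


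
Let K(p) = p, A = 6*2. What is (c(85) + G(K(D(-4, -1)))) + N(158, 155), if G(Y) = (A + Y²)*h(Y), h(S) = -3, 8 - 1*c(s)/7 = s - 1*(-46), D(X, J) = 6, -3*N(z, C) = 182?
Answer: -3197/3 ≈ -1065.7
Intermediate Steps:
N(z, C) = -182/3 (N(z, C) = -⅓*182 = -182/3)
c(s) = -266 - 7*s (c(s) = 56 - 7*(s - 1*(-46)) = 56 - 7*(s + 46) = 56 - 7*(46 + s) = 56 + (-322 - 7*s) = -266 - 7*s)
A = 12
G(Y) = -36 - 3*Y² (G(Y) = (12 + Y²)*(-3) = -36 - 3*Y²)
(c(85) + G(K(D(-4, -1)))) + N(158, 155) = ((-266 - 7*85) + (-36 - 3*6²)) - 182/3 = ((-266 - 595) + (-36 - 3*36)) - 182/3 = (-861 + (-36 - 108)) - 182/3 = (-861 - 144) - 182/3 = -1005 - 182/3 = -3197/3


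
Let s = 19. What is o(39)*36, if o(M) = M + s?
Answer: 2088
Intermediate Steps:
o(M) = 19 + M (o(M) = M + 19 = 19 + M)
o(39)*36 = (19 + 39)*36 = 58*36 = 2088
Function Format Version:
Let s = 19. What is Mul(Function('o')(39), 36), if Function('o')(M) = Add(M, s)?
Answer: 2088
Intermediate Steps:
Function('o')(M) = Add(19, M) (Function('o')(M) = Add(M, 19) = Add(19, M))
Mul(Function('o')(39), 36) = Mul(Add(19, 39), 36) = Mul(58, 36) = 2088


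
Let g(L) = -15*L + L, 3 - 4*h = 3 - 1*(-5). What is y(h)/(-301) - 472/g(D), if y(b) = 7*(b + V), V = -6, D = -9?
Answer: -38765/10836 ≈ -3.5774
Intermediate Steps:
h = -5/4 (h = ¾ - (3 - 1*(-5))/4 = ¾ - (3 + 5)/4 = ¾ - ¼*8 = ¾ - 2 = -5/4 ≈ -1.2500)
g(L) = -14*L
y(b) = -42 + 7*b (y(b) = 7*(b - 6) = 7*(-6 + b) = -42 + 7*b)
y(h)/(-301) - 472/g(D) = (-42 + 7*(-5/4))/(-301) - 472/((-14*(-9))) = (-42 - 35/4)*(-1/301) - 472/126 = -203/4*(-1/301) - 472*1/126 = 29/172 - 236/63 = -38765/10836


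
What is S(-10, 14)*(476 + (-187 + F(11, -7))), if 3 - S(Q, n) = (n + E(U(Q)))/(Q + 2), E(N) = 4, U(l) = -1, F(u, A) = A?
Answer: 2961/2 ≈ 1480.5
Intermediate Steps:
S(Q, n) = 3 - (4 + n)/(2 + Q) (S(Q, n) = 3 - (n + 4)/(Q + 2) = 3 - (4 + n)/(2 + Q))
S(-10, 14)*(476 + (-187 + F(11, -7))) = ((2 - 1*14 + 3*(-10))/(2 - 10))*(476 + (-187 - 7)) = ((2 - 14 - 30)/(-8))*(476 - 194) = -⅛*(-42)*282 = (21/4)*282 = 2961/2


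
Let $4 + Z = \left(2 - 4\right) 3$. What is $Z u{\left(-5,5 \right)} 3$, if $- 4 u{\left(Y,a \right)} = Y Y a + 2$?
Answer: $\frac{1905}{2} \approx 952.5$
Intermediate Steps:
$u{\left(Y,a \right)} = - \frac{1}{2} - \frac{a Y^{2}}{4}$ ($u{\left(Y,a \right)} = - \frac{Y Y a + 2}{4} = - \frac{Y^{2} a + 2}{4} = - \frac{a Y^{2} + 2}{4} = - \frac{2 + a Y^{2}}{4} = - \frac{1}{2} - \frac{a Y^{2}}{4}$)
$Z = -10$ ($Z = -4 + \left(2 - 4\right) 3 = -4 - 6 = -10$)
$Z u{\left(-5,5 \right)} 3 = - 10 \left(- \frac{1}{2} - \frac{5 \left(-5\right)^{2}}{4}\right) 3 = - 10 \left(- \frac{1}{2} - \frac{5}{4} \cdot 25\right) 3 = - 10 \left(- \frac{1}{2} - \frac{125}{4}\right) 3 = \left(-10\right) \left(- \frac{127}{4}\right) 3 = \frac{635}{2} \cdot 3 = \frac{1905}{2}$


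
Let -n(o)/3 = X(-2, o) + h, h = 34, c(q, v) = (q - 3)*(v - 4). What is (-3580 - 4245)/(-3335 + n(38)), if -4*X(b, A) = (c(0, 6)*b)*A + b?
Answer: 15650/6193 ≈ 2.5270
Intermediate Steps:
c(q, v) = (-4 + v)*(-3 + q) (c(q, v) = (-3 + q)*(-4 + v) = (-4 + v)*(-3 + q))
X(b, A) = -b/4 + 3*A*b/2 (X(b, A) = -(((12 - 4*0 - 3*6 + 0*6)*b)*A + b)/4 = -(((12 + 0 - 18 + 0)*b)*A + b)/4 = -((-6*b)*A + b)/4 = -(-6*A*b + b)/4 = -(b - 6*A*b)/4 = -b/4 + 3*A*b/2)
n(o) = -207/2 + 9*o (n(o) = -3*((1/4)*(-2)*(-1 + 6*o) + 34) = -3*((1/2 - 3*o) + 34) = -3*(69/2 - 3*o) = -207/2 + 9*o)
(-3580 - 4245)/(-3335 + n(38)) = (-3580 - 4245)/(-3335 + (-207/2 + 9*38)) = -7825/(-3335 + (-207/2 + 342)) = -7825/(-3335 + 477/2) = -7825/(-6193/2) = -7825*(-2/6193) = 15650/6193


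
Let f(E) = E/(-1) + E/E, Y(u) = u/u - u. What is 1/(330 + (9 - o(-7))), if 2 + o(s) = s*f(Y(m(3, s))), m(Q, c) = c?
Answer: 1/292 ≈ 0.0034247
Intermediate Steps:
Y(u) = 1 - u
f(E) = 1 - E (f(E) = E*(-1) + 1 = -E + 1 = 1 - E)
o(s) = -2 + s**2 (o(s) = -2 + s*(1 - (1 - s)) = -2 + s*(1 + (-1 + s)) = -2 + s*s = -2 + s**2)
1/(330 + (9 - o(-7))) = 1/(330 + (9 - (-2 + (-7)**2))) = 1/(330 + (9 - (-2 + 49))) = 1/(330 + (9 - 1*47)) = 1/(330 + (9 - 47)) = 1/(330 - 38) = 1/292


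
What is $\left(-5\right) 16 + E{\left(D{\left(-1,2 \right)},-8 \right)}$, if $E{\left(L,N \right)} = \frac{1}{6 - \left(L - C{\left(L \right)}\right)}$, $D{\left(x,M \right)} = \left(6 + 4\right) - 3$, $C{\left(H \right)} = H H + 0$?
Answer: $- \frac{3839}{48} \approx -79.979$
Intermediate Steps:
$C{\left(H \right)} = H^{2}$ ($C{\left(H \right)} = H^{2} + 0 = H^{2}$)
$D{\left(x,M \right)} = 7$ ($D{\left(x,M \right)} = 10 - 3 = 7$)
$E{\left(L,N \right)} = \frac{1}{6 + L^{2} - L}$ ($E{\left(L,N \right)} = \frac{1}{6 + \left(L^{2} - L\right)} = \frac{1}{6 + L^{2} - L}$)
$\left(-5\right) 16 + E{\left(D{\left(-1,2 \right)},-8 \right)} = \left(-5\right) 16 + \frac{1}{6 + 7^{2} - 7} = -80 + \frac{1}{6 + 49 - 7} = -80 + \frac{1}{48} = - \frac{3839}{48}$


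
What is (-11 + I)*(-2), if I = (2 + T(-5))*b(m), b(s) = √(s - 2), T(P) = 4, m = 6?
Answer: -2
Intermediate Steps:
b(s) = √(-2 + s)
I = 12 (I = (2 + 4)*√(-2 + 6) = 6*√4 = 6*2 = 12)
(-11 + I)*(-2) = (-11 + 12)*(-2) = 1*(-2) = -2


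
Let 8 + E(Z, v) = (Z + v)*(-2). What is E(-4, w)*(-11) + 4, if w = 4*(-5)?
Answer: -436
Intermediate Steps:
w = -20
E(Z, v) = -8 - 2*Z - 2*v (E(Z, v) = -8 + (Z + v)*(-2) = -8 + (-2*Z - 2*v) = -8 - 2*Z - 2*v)
E(-4, w)*(-11) + 4 = (-8 - 2*(-4) - 2*(-20))*(-11) + 4 = (-8 + 8 + 40)*(-11) + 4 = 40*(-11) + 4 = -440 + 4 = -436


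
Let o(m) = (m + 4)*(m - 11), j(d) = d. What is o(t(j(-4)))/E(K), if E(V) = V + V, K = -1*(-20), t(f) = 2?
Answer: -27/20 ≈ -1.3500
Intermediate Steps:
o(m) = (-11 + m)*(4 + m) (o(m) = (4 + m)*(-11 + m) = (-11 + m)*(4 + m))
K = 20
E(V) = 2*V
o(t(j(-4)))/E(K) = (-44 + 2² - 7*2)/((2*20)) = (-44 + 4 - 14)/40 = -54*1/40 = -27/20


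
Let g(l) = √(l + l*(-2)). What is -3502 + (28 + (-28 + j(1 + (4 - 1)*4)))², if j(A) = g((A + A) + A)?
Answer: -3541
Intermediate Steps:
g(l) = √(-l) (g(l) = √(l - 2*l) = √(-l))
j(A) = √3*√(-A) (j(A) = √(-((A + A) + A)) = √(-(2*A + A)) = √(-3*A) = √3*√(-A))
-3502 + (28 + (-28 + j(1 + (4 - 1)*4)))² = -3502 + (28 + (-28 + √3*√(-(1 + (4 - 1)*4))))² = -3502 + (28 + (-28 + √3*√(-(1 + 3*4))))² = -3502 + (28 + (-28 + √3*√(-(1 + 12))))² = -3502 + (28 + (-28 + √3*√(-1*13)))² = -3502 + (28 + (-28 + √3*√(-13)))² = -3502 + (28 + (-28 + √3*(I*√13)))² = -3502 + (28 + (-28 + I*√39))² = -3502 + (I*√39)² = -3502 - 39 = -3541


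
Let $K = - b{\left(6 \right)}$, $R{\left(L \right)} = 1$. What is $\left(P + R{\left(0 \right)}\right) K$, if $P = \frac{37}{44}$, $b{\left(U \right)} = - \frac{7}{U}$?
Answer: $\frac{189}{88} \approx 2.1477$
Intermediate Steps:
$K = \frac{7}{6}$ ($K = - \frac{-7}{6} = \left(-1\right) \left(- \frac{7}{6}\right) = \frac{7}{6} \approx 1.1667$)
$P = \frac{37}{44}$ ($P = 37 \cdot \frac{1}{44} = \frac{37}{44} \approx 0.84091$)
$\left(P + R{\left(0 \right)}\right) K = \left(\frac{37}{44} + 1\right) \frac{7}{6} = \frac{81}{44} \cdot \frac{7}{6} = \frac{189}{88}$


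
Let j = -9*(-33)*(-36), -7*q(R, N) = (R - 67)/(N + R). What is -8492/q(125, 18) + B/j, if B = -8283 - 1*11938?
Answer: 45444216641/310068 ≈ 1.4656e+5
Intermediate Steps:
B = -20221 (B = -8283 - 11938 = -20221)
q(R, N) = -(-67 + R)/(7*(N + R)) (q(R, N) = -(R - 67)/(7*(N + R)) = -(-67 + R)/(7*(N + R)))
j = -10692 (j = 297*(-36) = -10692)
-8492/q(125, 18) + B/j = -8492*7*(18 + 125)/(67 - 1*125) - 20221/(-10692) = -8492*1001/(67 - 125) - 20221*(-1/10692) = -8492/((1/7)*(1/143)*(-58)) + 20221/10692 = -8492/(-58/1001) + 20221/10692 = -8492*(-1001/58) + 20221/10692 = 4250246/29 + 20221/10692 = 45444216641/310068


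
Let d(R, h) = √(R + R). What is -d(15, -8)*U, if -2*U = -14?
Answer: -7*√30 ≈ -38.341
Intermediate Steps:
d(R, h) = √2*√R (d(R, h) = √(2*R) = √2*√R)
U = 7 (U = -½*(-14) = 7)
-d(15, -8)*U = -√2*√15*7 = -√30*7 = -7*√30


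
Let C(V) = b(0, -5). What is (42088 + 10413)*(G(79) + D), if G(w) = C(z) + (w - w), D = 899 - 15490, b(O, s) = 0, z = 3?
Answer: -766042091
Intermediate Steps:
C(V) = 0
D = -14591
G(w) = 0 (G(w) = 0 + (w - w) = 0 + 0 = 0)
(42088 + 10413)*(G(79) + D) = (42088 + 10413)*(0 - 14591) = 52501*(-14591) = -766042091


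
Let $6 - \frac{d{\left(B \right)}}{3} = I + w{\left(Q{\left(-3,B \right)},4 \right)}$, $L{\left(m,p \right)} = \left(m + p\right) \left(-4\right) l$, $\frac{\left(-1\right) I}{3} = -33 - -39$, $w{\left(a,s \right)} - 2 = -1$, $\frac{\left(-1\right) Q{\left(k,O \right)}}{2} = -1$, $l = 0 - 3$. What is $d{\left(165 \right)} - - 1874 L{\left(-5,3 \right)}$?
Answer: $-44907$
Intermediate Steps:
$l = -3$
$Q{\left(k,O \right)} = 2$ ($Q{\left(k,O \right)} = \left(-2\right) \left(-1\right) = 2$)
$w{\left(a,s \right)} = 1$ ($w{\left(a,s \right)} = 2 - 1 = 1$)
$I = -18$ ($I = - 3 \left(-33 - -39\right) = - 3 \left(-33 + 39\right) = \left(-3\right) 6 = -18$)
$L{\left(m,p \right)} = 12 m + 12 p$ ($L{\left(m,p \right)} = \left(m + p\right) \left(-4\right) \left(-3\right) = \left(- 4 m - 4 p\right) \left(-3\right) = 12 m + 12 p$)
$d{\left(B \right)} = 69$ ($d{\left(B \right)} = 18 - 3 \left(-18 + 1\right) = 18 - -51 = 18 + 51 = 69$)
$d{\left(165 \right)} - - 1874 L{\left(-5,3 \right)} = 69 - - 1874 \left(12 \left(-5\right) + 12 \cdot 3\right) = 69 - - 1874 \left(-60 + 36\right) = 69 - \left(-1874\right) \left(-24\right) = 69 - 44976 = -44907$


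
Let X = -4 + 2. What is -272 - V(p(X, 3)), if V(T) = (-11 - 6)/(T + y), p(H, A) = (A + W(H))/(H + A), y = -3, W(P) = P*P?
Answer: -1071/4 ≈ -267.75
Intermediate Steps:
W(P) = P**2
X = -2
p(H, A) = (A + H**2)/(A + H) (p(H, A) = (A + H**2)/(H + A) = (A + H**2)/(A + H))
V(T) = -17/(-3 + T) (V(T) = (-11 - 6)/(T - 3) = -17/(-3 + T))
-272 - V(p(X, 3)) = -272 - (-17)/(-3 + (3 + (-2)**2)/(3 - 2)) = -272 - (-17)/(-3 + (3 + 4)/1) = -272 - (-17)/(-3 + 1*7) = -272 - (-17)/(-3 + 7) = -272 - (-17)/4 = -272 - 1*(-17/4) = -272 + 17/4 = -1071/4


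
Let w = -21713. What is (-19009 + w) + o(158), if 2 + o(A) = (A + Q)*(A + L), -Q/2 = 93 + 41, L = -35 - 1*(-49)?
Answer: -59644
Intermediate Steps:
L = 14 (L = -35 + 49 = 14)
Q = -268 (Q = -2*(93 + 41) = -2*134 = -268)
o(A) = -2 + (-268 + A)*(14 + A) (o(A) = -2 + (A - 268)*(A + 14) = -2 + (-268 + A)*(14 + A))
(-19009 + w) + o(158) = (-19009 - 21713) + (-3754 + 158**2 - 254*158) = -40722 + (-3754 + 24964 - 40132) = -40722 - 18922 = -59644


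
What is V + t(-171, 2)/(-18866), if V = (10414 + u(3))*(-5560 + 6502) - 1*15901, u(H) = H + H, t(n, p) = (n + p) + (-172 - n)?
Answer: 92440938072/9433 ≈ 9.7997e+6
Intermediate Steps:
t(n, p) = -172 + p
u(H) = 2*H
V = 9799739 (V = (10414 + 2*3)*(-5560 + 6502) - 1*15901 = (10414 + 6)*942 - 15901 = 10420*942 - 15901 = 9815640 - 15901 = 9799739)
V + t(-171, 2)/(-18866) = 9799739 + (-172 + 2)/(-18866) = 9799739 - 170*(-1/18866) = 9799739 + 85/9433 = 92440938072/9433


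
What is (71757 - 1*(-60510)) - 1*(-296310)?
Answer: 428577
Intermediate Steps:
(71757 - 1*(-60510)) - 1*(-296310) = (71757 + 60510) + 296310 = 132267 + 296310 = 428577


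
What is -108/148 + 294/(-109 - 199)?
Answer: -1371/814 ≈ -1.6843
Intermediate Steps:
-108/148 + 294/(-109 - 199) = -108*1/148 + 294/(-308) = -27/37 + 294*(-1/308) = -27/37 - 21/22 = -1371/814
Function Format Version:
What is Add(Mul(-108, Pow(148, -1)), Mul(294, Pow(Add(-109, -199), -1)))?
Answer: Rational(-1371, 814) ≈ -1.6843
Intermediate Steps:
Add(Mul(-108, Pow(148, -1)), Mul(294, Pow(Add(-109, -199), -1))) = Add(Mul(-108, Rational(1, 148)), Mul(294, Pow(-308, -1))) = Add(Rational(-27, 37), Mul(294, Rational(-1, 308))) = Add(Rational(-27, 37), Rational(-21, 22)) = Rational(-1371, 814)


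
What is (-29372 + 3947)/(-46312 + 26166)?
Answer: 25425/20146 ≈ 1.2620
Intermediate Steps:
(-29372 + 3947)/(-46312 + 26166) = -25425/(-20146) = -25425*(-1/20146) = 25425/20146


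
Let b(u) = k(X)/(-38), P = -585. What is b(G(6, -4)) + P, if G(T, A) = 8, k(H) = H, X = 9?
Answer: -22239/38 ≈ -585.24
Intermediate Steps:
b(u) = -9/38 (b(u) = 9/(-38) = 9*(-1/38) = -9/38)
b(G(6, -4)) + P = -9/38 - 585 = -22239/38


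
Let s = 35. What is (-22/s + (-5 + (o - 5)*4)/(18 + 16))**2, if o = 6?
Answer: 613089/1416100 ≈ 0.43294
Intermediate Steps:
(-22/s + (-5 + (o - 5)*4)/(18 + 16))**2 = (-22/35 + (-5 + (6 - 5)*4)/(18 + 16))**2 = (-22*1/35 + (-5 + 1*4)/34)**2 = (-22/35 + (-5 + 4)*(1/34))**2 = (-22/35 - 1*1/34)**2 = (-22/35 - 1/34)**2 = (-783/1190)**2 = 613089/1416100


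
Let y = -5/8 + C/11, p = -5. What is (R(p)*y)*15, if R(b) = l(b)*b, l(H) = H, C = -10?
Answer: -50625/88 ≈ -575.28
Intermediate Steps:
R(b) = b² (R(b) = b*b = b²)
y = -135/88 (y = -5/8 - 10/11 = -135/88 ≈ -1.5341)
(R(p)*y)*15 = ((-5)²*(-135/88))*15 = (25*(-135/88))*15 = -3375/88*15 = -50625/88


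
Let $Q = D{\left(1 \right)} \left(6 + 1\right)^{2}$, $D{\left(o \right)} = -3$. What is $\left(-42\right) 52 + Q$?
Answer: $-2331$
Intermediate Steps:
$Q = -147$ ($Q = - 3 \left(6 + 1\right)^{2} = - 3 \cdot 7^{2} = \left(-3\right) 49 = -147$)
$\left(-42\right) 52 + Q = \left(-42\right) 52 - 147 = -2184 - 147 = -2331$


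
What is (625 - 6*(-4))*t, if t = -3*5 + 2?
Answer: -8437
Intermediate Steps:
t = -13 (t = -15 + 2 = -13)
(625 - 6*(-4))*t = (625 - 6*(-4))*(-13) = (625 + 24)*(-13) = 649*(-13) = -8437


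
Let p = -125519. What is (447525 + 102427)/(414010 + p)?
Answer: 549952/288491 ≈ 1.9063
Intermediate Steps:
(447525 + 102427)/(414010 + p) = (447525 + 102427)/(414010 - 125519) = 549952/288491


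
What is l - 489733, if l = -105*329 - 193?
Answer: -524471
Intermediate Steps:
l = -34738 (l = -34545 - 193 = -34738)
l - 489733 = -34738 - 489733 = -524471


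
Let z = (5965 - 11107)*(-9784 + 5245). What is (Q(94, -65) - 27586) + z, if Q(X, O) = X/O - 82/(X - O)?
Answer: 240929003644/10335 ≈ 2.3312e+7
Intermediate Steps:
Q(X, O) = -82/(X - O) + X/O
z = 23339538 (z = -5142*(-4539) = 23339538)
(Q(94, -65) - 27586) + z = ((-1*94² + 82*(-65) - 65*94)/((-65)*(-65 - 1*94)) - 27586) + 23339538 = (-(-1*8836 - 5330 - 6110)/(65*(-65 - 94)) - 27586) + 23339538 = (-1/65*(-8836 - 5330 - 6110)/(-159) - 27586) + 23339538 = (-1/65*(-1/159)*(-20276) - 27586) + 23339538 = (-20276/10335 - 27586) + 23339538 = -285121586/10335 + 23339538 = 240929003644/10335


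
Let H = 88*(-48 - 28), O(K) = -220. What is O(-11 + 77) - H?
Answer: 6468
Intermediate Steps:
H = -6688 (H = 88*(-76) = -6688)
O(-11 + 77) - H = -220 - 1*(-6688) = -220 + 6688 = 6468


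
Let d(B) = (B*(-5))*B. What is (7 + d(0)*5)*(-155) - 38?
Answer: -1123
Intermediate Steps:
d(B) = -5*B² (d(B) = (-5*B)*B = -5*B²)
(7 + d(0)*5)*(-155) - 38 = (7 - 5*0²*5)*(-155) - 38 = (7 - 5*0*5)*(-155) - 38 = (7 + 0*5)*(-155) - 38 = (7 + 0)*(-155) - 38 = 7*(-155) - 38 = -1085 - 38 = -1123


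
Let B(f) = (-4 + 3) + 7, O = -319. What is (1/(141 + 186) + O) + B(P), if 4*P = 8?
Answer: -102350/327 ≈ -313.00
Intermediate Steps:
P = 2 (P = (1/4)*8 = 2)
B(f) = 6 (B(f) = -1 + 7 = 6)
(1/(141 + 186) + O) + B(P) = (1/(141 + 186) - 319) + 6 = (1/327 - 319) + 6 = -104312/327 + 6 = -102350/327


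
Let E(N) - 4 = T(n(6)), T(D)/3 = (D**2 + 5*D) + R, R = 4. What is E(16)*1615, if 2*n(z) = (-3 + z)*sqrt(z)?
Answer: 182495/2 + 72675*sqrt(6)/2 ≈ 1.8026e+5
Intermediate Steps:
n(z) = sqrt(z)*(-3 + z)/2 (n(z) = ((-3 + z)*sqrt(z))/2 = (sqrt(z)*(-3 + z))/2 = sqrt(z)*(-3 + z)/2)
T(D) = 12 + 3*D**2 + 15*D (T(D) = 3*((D**2 + 5*D) + 4) = 3*(4 + D**2 + 5*D) = 12 + 3*D**2 + 15*D)
E(N) = 113/2 + 45*sqrt(6)/2 (E(N) = 4 + (12 + 3*(sqrt(6)*(-3 + 6)/2)**2 + 15*(sqrt(6)*(-3 + 6)/2)) = 4 + (12 + 3*((1/2)*sqrt(6)*3)**2 + 15*((1/2)*sqrt(6)*3)) = 4 + (12 + 3*(3*sqrt(6)/2)**2 + 15*(3*sqrt(6)/2)) = 4 + (12 + 3*(27/2) + 45*sqrt(6)/2) = 4 + (12 + 81/2 + 45*sqrt(6)/2) = 4 + (105/2 + 45*sqrt(6)/2) = 113/2 + 45*sqrt(6)/2)
E(16)*1615 = (113/2 + 45*sqrt(6)/2)*1615 = 182495/2 + 72675*sqrt(6)/2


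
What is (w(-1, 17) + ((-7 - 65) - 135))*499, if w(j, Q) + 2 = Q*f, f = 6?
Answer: -53393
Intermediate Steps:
w(j, Q) = -2 + 6*Q (w(j, Q) = -2 + Q*6 = -2 + 6*Q)
(w(-1, 17) + ((-7 - 65) - 135))*499 = ((-2 + 6*17) + ((-7 - 65) - 135))*499 = ((-2 + 102) + (-72 - 135))*499 = (100 - 207)*499 = -107*499 = -53393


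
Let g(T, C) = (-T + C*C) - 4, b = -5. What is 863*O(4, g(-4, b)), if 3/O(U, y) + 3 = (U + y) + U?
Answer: 863/10 ≈ 86.300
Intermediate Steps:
g(T, C) = -4 + C**2 - T (g(T, C) = (-T + C**2) - 4 = (C**2 - T) - 4 = -4 + C**2 - T)
O(U, y) = 3/(-3 + y + 2*U) (O(U, y) = 3/(-3 + ((U + y) + U)) = 3/(-3 + (y + 2*U)) = 3/(-3 + y + 2*U))
863*O(4, g(-4, b)) = 863*(3/(-3 + (-4 + (-5)**2 - 1*(-4)) + 2*4)) = 863*(3/(-3 + (-4 + 25 + 4) + 8)) = 863*(3/(-3 + 25 + 8)) = 863*(3/30) = 863*(3*(1/30)) = 863*(1/10) = 863/10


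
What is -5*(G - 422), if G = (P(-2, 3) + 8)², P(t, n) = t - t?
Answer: 1790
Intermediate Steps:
P(t, n) = 0
G = 64 (G = (0 + 8)² = 8² = 64)
-5*(G - 422) = -5*(64 - 422) = -5*(-358) = 1790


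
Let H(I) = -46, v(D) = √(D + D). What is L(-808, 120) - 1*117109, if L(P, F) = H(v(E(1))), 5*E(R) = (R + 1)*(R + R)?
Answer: -117155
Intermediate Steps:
E(R) = 2*R*(1 + R)/5 (E(R) = ((R + 1)*(R + R))/5 = ((1 + R)*(2*R))/5 = (2*R*(1 + R))/5 = 2*R*(1 + R)/5)
v(D) = √2*√D (v(D) = √(2*D) = √2*√D)
L(P, F) = -46
L(-808, 120) - 1*117109 = -46 - 1*117109 = -46 - 117109 = -117155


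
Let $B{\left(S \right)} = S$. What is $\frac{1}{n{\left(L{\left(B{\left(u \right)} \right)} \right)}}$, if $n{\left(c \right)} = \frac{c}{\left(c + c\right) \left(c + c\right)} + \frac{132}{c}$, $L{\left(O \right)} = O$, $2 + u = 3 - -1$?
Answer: $\frac{8}{529} \approx 0.015123$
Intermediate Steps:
$u = 2$ ($u = -2 + \left(3 - -1\right) = -2 + \left(3 + 1\right) = -2 + 4 = 2$)
$n{\left(c \right)} = \frac{529}{4 c}$ ($n{\left(c \right)} = \frac{c}{2 c 2 c} + \frac{132}{c} = \frac{c}{4 c^{2}} + \frac{132}{c} = c \frac{1}{4 c^{2}} + \frac{132}{c} = \frac{1}{4 c} + \frac{132}{c} = \frac{529}{4 c}$)
$\frac{1}{n{\left(L{\left(B{\left(u \right)} \right)} \right)}} = \frac{1}{\frac{529}{4} \cdot \frac{1}{2}} = \frac{1}{\frac{529}{8}} = \frac{8}{529}$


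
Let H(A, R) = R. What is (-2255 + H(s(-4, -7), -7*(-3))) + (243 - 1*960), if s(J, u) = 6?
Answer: -2951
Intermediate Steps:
(-2255 + H(s(-4, -7), -7*(-3))) + (243 - 1*960) = (-2255 - 7*(-3)) + (243 - 1*960) = (-2255 + 21) + (243 - 960) = -2234 - 717 = -2951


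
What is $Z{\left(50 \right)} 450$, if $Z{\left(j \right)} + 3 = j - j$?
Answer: $-1350$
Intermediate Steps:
$Z{\left(j \right)} = -3$ ($Z{\left(j \right)} = -3 + \left(j - j\right) = -3 + 0 = -3$)
$Z{\left(50 \right)} 450 = \left(-3\right) 450 = -1350$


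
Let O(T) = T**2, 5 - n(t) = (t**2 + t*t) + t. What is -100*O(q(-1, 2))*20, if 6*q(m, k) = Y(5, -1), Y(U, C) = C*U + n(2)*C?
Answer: 0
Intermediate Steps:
n(t) = 5 - t - 2*t**2 (n(t) = 5 - ((t**2 + t*t) + t) = 5 - ((t**2 + t**2) + t) = 5 - (2*t**2 + t) = 5 - (t + 2*t**2) = 5 + (-t - 2*t**2) = 5 - t - 2*t**2)
Y(U, C) = -5*C + C*U (Y(U, C) = C*U + (5 - 1*2 - 2*2**2)*C = C*U + (5 - 2 - 2*4)*C = C*U + (5 - 2 - 8)*C = C*U - 5*C = -5*C + C*U)
q(m, k) = 0 (q(m, k) = (-(-5 + 5))/6 = (-1*0)/6 = (1/6)*0 = 0)
-100*O(q(-1, 2))*20 = -100*0**2*20 = -100*0*20 = 0*20 = 0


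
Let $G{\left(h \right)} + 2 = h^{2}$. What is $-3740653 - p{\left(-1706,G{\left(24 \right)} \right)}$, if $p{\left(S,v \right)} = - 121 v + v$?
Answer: $-3671773$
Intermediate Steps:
$G{\left(h \right)} = -2 + h^{2}$
$p{\left(S,v \right)} = - 120 v$
$-3740653 - p{\left(-1706,G{\left(24 \right)} \right)} = -3740653 - - 120 \left(-2 + 24^{2}\right) = -3740653 - - 120 \left(-2 + 576\right) = -3740653 - \left(-120\right) 574 = -3740653 - -68880 = -3740653 + 68880 = -3671773$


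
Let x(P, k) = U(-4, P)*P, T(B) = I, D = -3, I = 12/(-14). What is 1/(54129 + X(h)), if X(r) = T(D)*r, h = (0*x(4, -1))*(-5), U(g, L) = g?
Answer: 1/54129 ≈ 1.8474e-5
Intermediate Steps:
I = -6/7 (I = 12*(-1/14) = -6/7 ≈ -0.85714)
T(B) = -6/7
x(P, k) = -4*P
h = 0 (h = (0*(-4*4))*(-5) = (0*(-16))*(-5) = 0*(-5) = 0)
X(r) = -6*r/7
1/(54129 + X(h)) = 1/(54129 - 6/7*0) = 1/(54129 + 0) = 1/54129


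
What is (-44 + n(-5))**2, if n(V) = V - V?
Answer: 1936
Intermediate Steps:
n(V) = 0
(-44 + n(-5))**2 = (-44 + 0)**2 = (-44)**2 = 1936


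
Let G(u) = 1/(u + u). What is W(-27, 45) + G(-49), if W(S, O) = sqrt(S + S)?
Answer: -1/98 + 3*I*sqrt(6) ≈ -0.010204 + 7.3485*I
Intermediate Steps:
G(u) = 1/(2*u)
W(S, O) = sqrt(2)*sqrt(S) (W(S, O) = sqrt(2*S) = sqrt(2)*sqrt(S))
W(-27, 45) + G(-49) = sqrt(2)*sqrt(-27) + (1/2)/(-49) = sqrt(2)*(3*I*sqrt(3)) + (1/2)*(-1/49) = 3*I*sqrt(6) - 1/98 = -1/98 + 3*I*sqrt(6)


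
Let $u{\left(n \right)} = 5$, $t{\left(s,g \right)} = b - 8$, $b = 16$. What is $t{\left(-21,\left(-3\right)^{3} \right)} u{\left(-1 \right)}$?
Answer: $40$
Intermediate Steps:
$t{\left(s,g \right)} = 8$ ($t{\left(s,g \right)} = 16 - 8 = 8$)
$t{\left(-21,\left(-3\right)^{3} \right)} u{\left(-1 \right)} = 8 \cdot 5 = 40$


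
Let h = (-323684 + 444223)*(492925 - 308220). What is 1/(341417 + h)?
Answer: 1/22264497412 ≈ 4.4915e-11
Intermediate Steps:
h = 22264155995 (h = 120539*184705 = 22264155995)
1/(341417 + h) = 1/(341417 + 22264155995) = 1/22264497412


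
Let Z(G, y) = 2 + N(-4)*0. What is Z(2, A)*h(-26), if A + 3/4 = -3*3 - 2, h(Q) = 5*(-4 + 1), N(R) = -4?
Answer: -30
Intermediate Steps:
h(Q) = -15 (h(Q) = 5*(-3) = -15)
A = -47/4 (A = -¾ + (-3*3 - 2) = -¾ + (-9 - 2) = -¾ - 11 = -47/4 ≈ -11.750)
Z(G, y) = 2 (Z(G, y) = 2 - 4*0 = 2 + 0 = 2)
Z(2, A)*h(-26) = 2*(-15) = -30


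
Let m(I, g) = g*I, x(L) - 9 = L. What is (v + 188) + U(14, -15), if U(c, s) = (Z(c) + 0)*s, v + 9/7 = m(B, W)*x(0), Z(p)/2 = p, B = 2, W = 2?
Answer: -1381/7 ≈ -197.29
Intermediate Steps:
x(L) = 9 + L
m(I, g) = I*g
Z(p) = 2*p
v = 243/7 (v = -9/7 + (2*2)*(9 + 0) = -9/7 + 4*9 = -9/7 + 36 = 243/7 ≈ 34.714)
U(c, s) = 2*c*s (U(c, s) = (2*c + 0)*s = (2*c)*s = 2*c*s)
(v + 188) + U(14, -15) = (243/7 + 188) + 2*14*(-15) = 1559/7 - 420 = -1381/7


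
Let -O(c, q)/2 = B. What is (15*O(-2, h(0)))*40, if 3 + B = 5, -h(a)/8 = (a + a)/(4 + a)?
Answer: -2400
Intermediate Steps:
h(a) = -16*a/(4 + a) (h(a) = -8*(a + a)/(4 + a) = -8*2*a/(4 + a) = -16*a/(4 + a))
B = 2 (B = -3 + 5 = 2)
O(c, q) = -4 (O(c, q) = -2*2 = -4)
(15*O(-2, h(0)))*40 = (15*(-4))*40 = -60*40 = -2400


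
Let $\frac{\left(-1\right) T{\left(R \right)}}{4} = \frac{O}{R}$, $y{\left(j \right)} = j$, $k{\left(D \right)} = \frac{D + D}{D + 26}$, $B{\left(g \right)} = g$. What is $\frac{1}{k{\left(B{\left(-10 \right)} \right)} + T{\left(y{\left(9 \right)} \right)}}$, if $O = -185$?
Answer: $\frac{36}{2915} \approx 0.01235$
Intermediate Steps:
$k{\left(D \right)} = \frac{2 D}{26 + D}$
$T{\left(R \right)} = \frac{740}{R}$ ($T{\left(R \right)} = - 4 \left(- \frac{185}{R}\right) = \frac{740}{R}$)
$\frac{1}{k{\left(B{\left(-10 \right)} \right)} + T{\left(y{\left(9 \right)} \right)}} = \frac{1}{2 \left(-10\right) \frac{1}{26 - 10} + \frac{740}{9}} = \frac{1}{2 \left(-10\right) \frac{1}{16} + 740 \cdot \frac{1}{9}} = \frac{1}{2 \left(-10\right) \frac{1}{16} + \frac{740}{9}} = \frac{1}{- \frac{5}{4} + \frac{740}{9}} = \frac{1}{\frac{2915}{36}} = \frac{36}{2915}$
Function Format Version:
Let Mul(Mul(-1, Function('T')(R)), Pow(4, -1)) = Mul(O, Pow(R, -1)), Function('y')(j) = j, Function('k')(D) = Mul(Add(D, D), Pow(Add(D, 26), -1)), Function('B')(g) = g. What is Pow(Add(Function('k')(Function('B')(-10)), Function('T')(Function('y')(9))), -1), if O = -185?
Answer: Rational(36, 2915) ≈ 0.012350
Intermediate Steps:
Function('k')(D) = Mul(2, D, Pow(Add(26, D), -1)) (Function('k')(D) = Mul(Mul(2, D), Pow(Add(26, D), -1)) = Mul(2, D, Pow(Add(26, D), -1)))
Function('T')(R) = Mul(740, Pow(R, -1)) (Function('T')(R) = Mul(-4, Mul(-185, Pow(R, -1))) = Mul(740, Pow(R, -1)))
Pow(Add(Function('k')(Function('B')(-10)), Function('T')(Function('y')(9))), -1) = Pow(Add(Mul(2, -10, Pow(Add(26, -10), -1)), Mul(740, Pow(9, -1))), -1) = Pow(Add(Mul(2, -10, Pow(16, -1)), Mul(740, Rational(1, 9))), -1) = Pow(Add(Mul(2, -10, Rational(1, 16)), Rational(740, 9)), -1) = Pow(Add(Rational(-5, 4), Rational(740, 9)), -1) = Pow(Rational(2915, 36), -1) = Rational(36, 2915)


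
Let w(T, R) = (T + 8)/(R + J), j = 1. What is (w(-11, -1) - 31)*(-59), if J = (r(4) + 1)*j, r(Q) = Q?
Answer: 7493/4 ≈ 1873.3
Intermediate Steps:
J = 5 (J = (4 + 1)*1 = 5*1 = 5)
w(T, R) = (8 + T)/(5 + R) (w(T, R) = (T + 8)/(R + 5) = (8 + T)/(5 + R))
(w(-11, -1) - 31)*(-59) = ((8 - 11)/(5 - 1) - 31)*(-59) = (-3/4 - 31)*(-59) = -127/4*(-59) = 7493/4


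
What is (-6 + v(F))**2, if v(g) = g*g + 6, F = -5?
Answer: 625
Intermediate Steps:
v(g) = 6 + g**2 (v(g) = g**2 + 6 = 6 + g**2)
(-6 + v(F))**2 = (-6 + (6 + (-5)**2))**2 = (-6 + (6 + 25))**2 = (-6 + 31)**2 = 25**2 = 625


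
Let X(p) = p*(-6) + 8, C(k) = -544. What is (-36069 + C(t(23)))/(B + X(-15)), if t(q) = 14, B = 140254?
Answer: -36613/140352 ≈ -0.26087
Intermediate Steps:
X(p) = 8 - 6*p (X(p) = -6*p + 8 = 8 - 6*p)
(-36069 + C(t(23)))/(B + X(-15)) = (-36069 - 544)/(140254 + (8 - 6*(-15))) = -36613/(140254 + (8 + 90)) = -36613/(140254 + 98) = -36613/140352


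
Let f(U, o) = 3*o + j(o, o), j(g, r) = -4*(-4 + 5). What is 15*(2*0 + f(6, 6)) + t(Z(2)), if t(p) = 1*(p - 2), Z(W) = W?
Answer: 210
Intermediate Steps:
j(g, r) = -4 (j(g, r) = -4*1 = -4)
f(U, o) = -4 + 3*o (f(U, o) = 3*o - 4 = -4 + 3*o)
t(p) = -2 + p (t(p) = 1*(-2 + p) = -2 + p)
15*(2*0 + f(6, 6)) + t(Z(2)) = 15*(2*0 + (-4 + 3*6)) + (-2 + 2) = 15*(0 + (-4 + 18)) + 0 = 15*(0 + 14) + 0 = 15*14 + 0 = 210 + 0 = 210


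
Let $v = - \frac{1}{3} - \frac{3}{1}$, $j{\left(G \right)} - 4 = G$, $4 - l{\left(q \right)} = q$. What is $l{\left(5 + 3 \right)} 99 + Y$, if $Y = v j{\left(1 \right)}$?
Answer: $- \frac{1238}{3} \approx -412.67$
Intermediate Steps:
$l{\left(q \right)} = 4 - q$
$j{\left(G \right)} = 4 + G$
$v = - \frac{10}{3}$ ($v = \left(-1\right) \frac{1}{3} - 3 = - \frac{1}{3} - 3 = - \frac{10}{3} \approx -3.3333$)
$Y = - \frac{50}{3}$ ($Y = - \frac{10 \left(4 + 1\right)}{3} = \left(- \frac{10}{3}\right) 5 = - \frac{50}{3} \approx -16.667$)
$l{\left(5 + 3 \right)} 99 + Y = \left(4 - \left(5 + 3\right)\right) 99 - \frac{50}{3} = \left(4 - 8\right) 99 - \frac{50}{3} = \left(-4\right) 99 - \frac{50}{3} = -396 - \frac{50}{3} = - \frac{1238}{3}$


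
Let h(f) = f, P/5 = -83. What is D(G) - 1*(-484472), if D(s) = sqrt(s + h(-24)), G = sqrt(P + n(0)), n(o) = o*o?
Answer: 484472 + sqrt(-24 + I*sqrt(415)) ≈ 4.8447e+5 + 5.2669*I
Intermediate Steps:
P = -415 (P = 5*(-83) = -415)
n(o) = o**2
G = I*sqrt(415) (G = sqrt(-415 + 0**2) = sqrt(-415 + 0) = sqrt(-415) = I*sqrt(415) ≈ 20.372*I)
D(s) = sqrt(-24 + s) (D(s) = sqrt(s - 24) = sqrt(-24 + s))
D(G) - 1*(-484472) = sqrt(-24 + I*sqrt(415)) - 1*(-484472) = sqrt(-24 + I*sqrt(415)) + 484472 = 484472 + sqrt(-24 + I*sqrt(415))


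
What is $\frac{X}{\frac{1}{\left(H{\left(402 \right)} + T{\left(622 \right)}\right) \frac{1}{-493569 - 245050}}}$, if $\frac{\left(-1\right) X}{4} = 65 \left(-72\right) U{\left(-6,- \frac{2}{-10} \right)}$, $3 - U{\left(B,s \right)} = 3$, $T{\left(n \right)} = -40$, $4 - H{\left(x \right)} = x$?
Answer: $0$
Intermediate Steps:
$H{\left(x \right)} = 4 - x$
$U{\left(B,s \right)} = 0$ ($U{\left(B,s \right)} = 3 - 3 = 0$)
$X = 0$ ($X = - 4 \cdot 65 \left(-72\right) 0 = - 4 \left(\left(-4680\right) 0\right) = \left(-4\right) 0 = 0$)
$\frac{X}{\frac{1}{\left(H{\left(402 \right)} + T{\left(622 \right)}\right) \frac{1}{-493569 - 245050}}} = \frac{0}{\frac{1}{\left(\left(4 - 402\right) - 40\right) \frac{1}{-493569 - 245050}}} = \frac{0}{\frac{1}{\left(\left(4 - 402\right) - 40\right) \frac{1}{-738619}}} = \frac{0}{\frac{1}{\left(-398 - 40\right) \left(- \frac{1}{738619}\right)}} = \frac{0}{\frac{1}{\left(-438\right) \left(- \frac{1}{738619}\right)}} = \frac{0}{\frac{1}{\frac{438}{738619}}} = \frac{0}{\frac{738619}{438}} = 0 \cdot \frac{438}{738619} = 0$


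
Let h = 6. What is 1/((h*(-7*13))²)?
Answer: 1/298116 ≈ 3.3544e-6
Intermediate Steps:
1/((h*(-7*13))²) = 1/((6*(-7*13))²) = 1/((6*(-91))²) = 1/((-546)²) = 1/298116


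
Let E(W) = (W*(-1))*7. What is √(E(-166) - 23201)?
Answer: I*√22039 ≈ 148.46*I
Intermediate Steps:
E(W) = -7*W (E(W) = -W*7 = -7*W)
√(E(-166) - 23201) = √(-7*(-166) - 23201) = √(1162 - 23201) = √(-22039) = I*√22039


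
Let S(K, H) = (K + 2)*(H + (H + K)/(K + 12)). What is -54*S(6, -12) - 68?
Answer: 5260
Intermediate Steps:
S(K, H) = (2 + K)*(H + (H + K)/(12 + K))
-54*S(6, -12) - 68 = -54*(6² + 2*6 + 26*(-12) - 12*6² + 15*(-12)*6)/(12 + 6) - 68 = -54*(36 + 12 - 312 - 12*36 - 1080)/18 - 68 = -3*(36 + 12 - 312 - 432 - 1080) - 68 = -3*(-1776) - 68 = -54*(-296/3) - 68 = 5328 - 68 = 5260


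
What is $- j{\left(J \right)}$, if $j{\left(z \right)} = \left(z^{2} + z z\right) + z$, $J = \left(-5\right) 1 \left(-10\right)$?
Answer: $-5050$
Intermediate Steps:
$J = 50$ ($J = \left(-5\right) \left(-10\right) = 50$)
$j{\left(z \right)} = z + 2 z^{2}$ ($j{\left(z \right)} = \left(z^{2} + z^{2}\right) + z = 2 z^{2} + z = z + 2 z^{2}$)
$- j{\left(J \right)} = - 50 \left(1 + 2 \cdot 50\right) = - 50 \left(1 + 100\right) = - 50 \cdot 101 = \left(-1\right) 5050 = -5050$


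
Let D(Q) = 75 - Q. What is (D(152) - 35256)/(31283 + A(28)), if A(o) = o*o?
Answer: -35333/32067 ≈ -1.1018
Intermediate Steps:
A(o) = o**2
(D(152) - 35256)/(31283 + A(28)) = ((75 - 1*152) - 35256)/(31283 + 28**2) = ((75 - 152) - 35256)/(31283 + 784) = (-77 - 35256)/32067 = -35333*1/32067 = -35333/32067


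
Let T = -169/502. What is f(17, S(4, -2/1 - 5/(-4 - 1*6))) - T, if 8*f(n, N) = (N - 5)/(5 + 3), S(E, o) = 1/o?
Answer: 11957/48192 ≈ 0.24811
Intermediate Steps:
T = -169/502 (T = -169*1/502 = -169/502 ≈ -0.33665)
f(n, N) = -5/64 + N/64 (f(n, N) = ((N - 5)/(5 + 3))/8 = ((-5 + N)/8)/8 = ((-5 + N)*(1/8))/8 = (-5/8 + N/8)/8 = -5/64 + N/64)
f(17, S(4, -2/1 - 5/(-4 - 1*6))) - T = (-5/64 + 1/(64*(-2/1 - 5/(-4 - 1*6)))) - 1*(-169/502) = (-5/64 + 1/(64*(-2*1 - 5/(-4 - 6)))) + 169/502 = (-5/64 + 1/(64*(-2 - 5/(-10)))) + 169/502 = (-5/64 + 1/(64*(-2 - 5*(-1/10)))) + 169/502 = (-5/64 + 1/(64*(-2 + 1/2))) + 169/502 = (-5/64 + 1/(64*(-3/2))) + 169/502 = (-5/64 + (1/64)*(-2/3)) + 169/502 = (-5/64 - 1/96) + 169/502 = -17/192 + 169/502 = 11957/48192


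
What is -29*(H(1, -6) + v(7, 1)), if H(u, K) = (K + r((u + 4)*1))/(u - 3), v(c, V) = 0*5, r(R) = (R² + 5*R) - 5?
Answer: 1131/2 ≈ 565.50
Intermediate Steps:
r(R) = -5 + R² + 5*R
v(c, V) = 0
H(u, K) = (15 + K + (4 + u)² + 5*u)/(-3 + u) (H(u, K) = (K + (-5 + ((u + 4)*1)² + 5*((u + 4)*1)))/(u - 3) = (K + (-5 + ((4 + u)*1)² + 5*((4 + u)*1)))/(-3 + u) = (K + (-5 + (4 + u)² + 5*(4 + u)))/(-3 + u) = (K + (-5 + (4 + u)² + (20 + 5*u)))/(-3 + u) = (K + (15 + (4 + u)² + 5*u))/(-3 + u) = (15 + K + (4 + u)² + 5*u)/(-3 + u))
-29*(H(1, -6) + v(7, 1)) = -29*((31 - 6 + 1² + 13*1)/(-3 + 1) + 0) = -29*((31 - 6 + 1 + 13)/(-2) + 0) = -29*(-½*39 + 0) = -29*(-39/2 + 0) = -29*(-39/2) = 1131/2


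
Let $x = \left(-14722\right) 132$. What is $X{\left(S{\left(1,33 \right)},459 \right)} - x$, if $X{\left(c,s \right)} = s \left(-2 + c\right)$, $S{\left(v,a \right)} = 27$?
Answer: $1954779$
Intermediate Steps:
$x = -1943304$
$X{\left(S{\left(1,33 \right)},459 \right)} - x = 459 \left(-2 + 27\right) - -1943304 = 459 \cdot 25 + 1943304 = 11475 + 1943304 = 1954779$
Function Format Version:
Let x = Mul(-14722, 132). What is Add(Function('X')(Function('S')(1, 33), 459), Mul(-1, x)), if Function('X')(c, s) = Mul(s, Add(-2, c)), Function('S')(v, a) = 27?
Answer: 1954779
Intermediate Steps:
x = -1943304
Add(Function('X')(Function('S')(1, 33), 459), Mul(-1, x)) = Add(Mul(459, Add(-2, 27)), Mul(-1, -1943304)) = Add(Mul(459, 25), 1943304) = Add(11475, 1943304) = 1954779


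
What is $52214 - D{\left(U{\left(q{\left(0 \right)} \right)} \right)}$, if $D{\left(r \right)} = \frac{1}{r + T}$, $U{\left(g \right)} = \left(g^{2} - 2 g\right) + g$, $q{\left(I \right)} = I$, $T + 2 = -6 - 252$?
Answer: $\frac{13575641}{260} \approx 52214.0$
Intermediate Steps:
$T = -260$ ($T = -2 - 258 = -260$)
$U{\left(g \right)} = g^{2} - g$
$D{\left(r \right)} = \frac{1}{-260 + r}$ ($D{\left(r \right)} = \frac{1}{r - 260} = \frac{1}{-260 + r}$)
$52214 - D{\left(U{\left(q{\left(0 \right)} \right)} \right)} = 52214 - \frac{1}{-260 + 0 \left(-1 + 0\right)} = 52214 - \frac{1}{-260 + 0 \left(-1\right)} = 52214 - \frac{1}{-260 + 0} = 52214 - \frac{1}{-260} = 52214 - - \frac{1}{260} = 52214 + \frac{1}{260} = \frac{13575641}{260}$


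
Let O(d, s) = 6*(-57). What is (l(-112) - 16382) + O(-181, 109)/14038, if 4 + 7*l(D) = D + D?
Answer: -806498335/49133 ≈ -16415.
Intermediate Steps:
l(D) = -4/7 + 2*D/7 (l(D) = -4/7 + (D + D)/7 = -4/7 + (2*D)/7 = -4/7 + 2*D/7)
O(d, s) = -342
(l(-112) - 16382) + O(-181, 109)/14038 = ((-4/7 + (2/7)*(-112)) - 16382) - 342/14038 = ((-4/7 - 32) - 16382) - 342*1/14038 = (-228/7 - 16382) - 171/7019 = -114902/7 - 171/7019 = -806498335/49133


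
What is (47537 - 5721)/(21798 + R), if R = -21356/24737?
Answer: 517201196/269597885 ≈ 1.9184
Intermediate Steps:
R = -21356/24737 (R = -21356*1/24737 = -21356/24737 ≈ -0.86332)
(47537 - 5721)/(21798 + R) = (47537 - 5721)/(21798 - 21356/24737) = 41816/(539195770/24737) = 41816*(24737/539195770) = 517201196/269597885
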